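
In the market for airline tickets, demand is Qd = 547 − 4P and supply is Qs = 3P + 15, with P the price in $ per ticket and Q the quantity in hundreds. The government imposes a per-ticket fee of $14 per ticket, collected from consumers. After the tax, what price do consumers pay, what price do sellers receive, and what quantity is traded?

Consumers pay $82; sellers receive $68; quantity = 219.

Without the tax, 547 − 4P = 3P + 15 gives 7P = 532, so P* = $76 and Q* = 243.
With the tax collected from consumers, demand (in seller-price terms) shifts: Qd = 547 − 4(P + 14).
Solving gives Q = 219 with consumers paying $82 and sellers receiving $68 (the $14 wedge).
The less price-elastic side of the market bears the larger share of a per-unit tax.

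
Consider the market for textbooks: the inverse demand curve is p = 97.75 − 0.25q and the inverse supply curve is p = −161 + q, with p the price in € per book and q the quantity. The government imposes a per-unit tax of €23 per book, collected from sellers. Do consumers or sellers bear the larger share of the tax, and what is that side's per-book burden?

Inverting to q(p) form: qd = 391 − 4p; qs = p + 161.
Without the tax, 391 − 4p = p + 161 gives 5p = 230, so p* = €46 and q* = 207.
With the tax collected from sellers, supply shifts: qs = (p − 23) + 161.
Solving gives q = 188.6 with consumers paying €50.6 and sellers receiving €27.6 (the €23 wedge).
Per-book burden: consumers €4.6, sellers €18.4.
Sellers take the larger share because supply is less price-elastic here (demand slope 4 vs supply slope 1).

Sellers bear the larger share: €18.4 per book.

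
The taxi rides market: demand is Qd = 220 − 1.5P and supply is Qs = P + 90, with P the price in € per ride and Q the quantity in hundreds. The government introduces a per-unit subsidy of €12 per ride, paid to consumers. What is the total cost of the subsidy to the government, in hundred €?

Government outlay = €1790.4 hundred.

Without the subsidy, 220 − 1.5P = P + 90 gives 2.5P = 130, so P* = €52 and Q* = 142.
With a per-unit subsidy paid to consumers, each effectively pays P − 12, so demand becomes Qd = 220 − 1.5(P − 12).
Solving gives Q = 149.2 with consumers paying €47.2 and producers receiving €59.2 (the €12 wedge).
Outlay = t · Q = 12 · 149.2 = €1790.4.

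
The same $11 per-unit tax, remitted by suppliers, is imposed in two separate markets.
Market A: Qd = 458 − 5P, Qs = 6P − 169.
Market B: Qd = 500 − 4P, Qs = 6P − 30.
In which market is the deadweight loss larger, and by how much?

Market A, by $19.8.

Market A: pre-tax P* = $57, Q* = 173; post-tax Q = 143; deadweight loss = $165.
Market B: pre-tax P* = $53, Q* = 288; post-tax Q = 261.6; deadweight loss = $145.2.
Difference: $165 vs $145.2 → market A is larger by $19.8.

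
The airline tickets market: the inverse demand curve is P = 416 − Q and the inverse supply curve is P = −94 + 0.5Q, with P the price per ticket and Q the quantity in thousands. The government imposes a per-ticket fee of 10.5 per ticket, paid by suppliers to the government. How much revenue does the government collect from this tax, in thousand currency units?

Rewrite in direct form: Qd = 416 − P and Qs = 2P + 188.
Without the tax, 416 − P = 2P + 188 gives 3P = 228, so P* = 76 and Q* = 340.
With the tax collected from suppliers, supply shifts: Qs = 2(P − 10.5) + 188.
Solving gives Q = 333 with consumers paying 83 and suppliers receiving 72.5 (the 10.5 wedge).
Revenue = t · Q = 10.5 · 333 = 3496.5.

Tax revenue = 3496.5 thousand.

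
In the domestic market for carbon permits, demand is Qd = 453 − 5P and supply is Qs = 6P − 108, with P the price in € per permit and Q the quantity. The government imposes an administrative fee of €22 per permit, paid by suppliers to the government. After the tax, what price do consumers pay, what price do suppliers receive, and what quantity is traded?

Consumers pay €63; suppliers receive €41; quantity = 138.

Without the tax, 453 − 5P = 6P − 108 gives 11P = 561, so P* = €51 and Q* = 198.
With the tax collected from suppliers, supply shifts: Qs = 6(P − 22) − 108.
New equilibrium: consumers pay €63, suppliers receive €41, Q = 138. (Wedge: Pb − Ps = 22.)
The less price-elastic side of the market bears the larger share of a per-unit tax.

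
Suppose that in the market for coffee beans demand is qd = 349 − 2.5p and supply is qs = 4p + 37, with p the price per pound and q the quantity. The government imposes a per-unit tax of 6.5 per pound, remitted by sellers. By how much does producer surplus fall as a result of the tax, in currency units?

Producer surplus falls by 560.

Before the tax: set 349 − 2.5p = 4p + 37 → p* = 48, q* = 229.
With the tax collected from sellers, supply shifts: qs = 4(p − 6.5) + 37.
Solving gives q = 219 with consumers paying 52 and sellers receiving 45.5 (the 6.5 wedge).
ΔPS is the trapezoid between Q = 219 and Q = 229 of height 2.5: ½ · (229 + 219) · 2.5 = 560.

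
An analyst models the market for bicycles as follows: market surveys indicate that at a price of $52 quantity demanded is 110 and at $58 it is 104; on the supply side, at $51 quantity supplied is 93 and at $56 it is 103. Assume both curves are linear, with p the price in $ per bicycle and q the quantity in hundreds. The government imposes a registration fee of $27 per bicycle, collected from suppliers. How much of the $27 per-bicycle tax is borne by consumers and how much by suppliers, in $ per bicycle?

Consumers bear $18 per bicycle; suppliers bear $9 per bicycle.

Demand slope: (104 − 110)/(58 − 52) = -1, so qd = 162 − p.
Supply slope: (103 − 93)/(56 − 51) = 2, so qs = 2p − 9.
Before the tax: set 162 − p = 2p − 9 → p* = $57, q* = 105.
With the tax collected from suppliers, supply shifts: qs = 2(p − 27) − 9.
Solving gives q = 87 with consumers paying $75 and suppliers receiving $48 (the $27 wedge).
Burden on consumers: $18; on suppliers: $9. (They sum to $27.)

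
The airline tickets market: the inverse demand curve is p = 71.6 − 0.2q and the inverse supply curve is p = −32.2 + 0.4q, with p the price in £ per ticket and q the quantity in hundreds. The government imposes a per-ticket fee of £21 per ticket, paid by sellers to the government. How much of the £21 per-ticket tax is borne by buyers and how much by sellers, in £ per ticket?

Rewrite in direct form: qd = 358 − 5p and qs = 2.5p + 80.5.
Without the tax, 358 − 5p = 2.5p + 80.5 gives 7.5p = 277.5, so p* = £37 and q* = 173.
With the tax collected from sellers, supply shifts: qs = 2.5(p − 21) + 80.5.
Solving gives q = 138 with buyers paying £44 and sellers receiving £23 (the £21 wedge).
Burden on buyers: £7; on sellers: £14. (They sum to £21.)

Buyers bear £7 per ticket; sellers bear £14 per ticket.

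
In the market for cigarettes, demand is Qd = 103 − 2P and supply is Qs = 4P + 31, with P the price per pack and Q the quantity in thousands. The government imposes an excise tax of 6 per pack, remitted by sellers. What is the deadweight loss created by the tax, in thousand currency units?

Without the tax, 103 − 2P = 4P + 31 gives 6P = 72, so P* = 12 and Q* = 79.
With the tax collected from sellers, supply shifts: Qs = 4(P − 6) + 31.
Solving gives Q = 71 with buyers paying 16 and sellers receiving 10 (the 6 wedge).
Quantity falls by |ΔQ| = |79 − 71| = 8.
DWL = ½ · t · |ΔQ| = ½ · 6 · 8 = 24.

Deadweight loss = 24 thousand.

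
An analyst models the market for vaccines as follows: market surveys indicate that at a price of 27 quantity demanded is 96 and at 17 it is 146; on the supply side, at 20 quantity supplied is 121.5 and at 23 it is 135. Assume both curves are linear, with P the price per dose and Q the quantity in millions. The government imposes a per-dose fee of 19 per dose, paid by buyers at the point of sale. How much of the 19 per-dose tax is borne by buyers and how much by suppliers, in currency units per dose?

Demand slope: (146 − 96)/(17 − 27) = -5, so Qd = 231 − 5P.
Supply slope: (135 − 121.5)/(23 − 20) = 4.5, so Qs = 4.5P + 31.5.
Before the tax: set 231 − 5P = 4.5P + 31.5 → P* = 21, Q* = 126.
With the tax collected from buyers, demand (in seller-price terms) shifts: Qd = 231 − 5(P + 19).
New equilibrium: buyers pay 30, suppliers receive 11, Q = 81. (Wedge: Pb − Ps = 19.)
Burden on buyers: 9; on suppliers: 10. (They sum to 19.)
The less price-elastic side of the market bears the larger share of a per-unit tax.

Buyers bear 9 per dose; suppliers bear 10 per dose.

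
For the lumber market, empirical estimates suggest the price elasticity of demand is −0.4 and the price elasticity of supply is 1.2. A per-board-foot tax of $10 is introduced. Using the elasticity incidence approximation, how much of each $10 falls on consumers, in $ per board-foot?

Consumers bear ≈ $7.5 per board-foot.

Incidence ratio: consumers' share ≈ εs / (εs + |εd|) = 1.2 / (1.2 + 0.4) = 0.75.
So consumers bear ≈ 0.75 × $10 = $7.5; producers bear $2.5.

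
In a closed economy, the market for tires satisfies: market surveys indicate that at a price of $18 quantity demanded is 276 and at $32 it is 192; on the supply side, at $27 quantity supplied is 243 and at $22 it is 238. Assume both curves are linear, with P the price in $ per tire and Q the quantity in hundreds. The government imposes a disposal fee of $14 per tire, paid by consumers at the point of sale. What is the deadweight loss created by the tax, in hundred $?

Deadweight loss = $84 hundred.

Demand slope: (192 − 276)/(32 − 18) = -6, so Qd = 384 − 6P.
Supply slope: (238 − 243)/(22 − 27) = 1, so Qs = P + 216.
Without the tax, 384 − 6P = P + 216 gives 7P = 168, so P* = $24 and Q* = 240.
With the tax collected from consumers, demand (in seller-price terms) shifts: Qd = 384 − 6(P + 14).
New equilibrium: consumers pay $26, sellers receive $12, Q = 228. (Wedge: Pb − Ps = 14.)
Quantity falls by |ΔQ| = |240 − 228| = 12.
DWL = ½ · t · |ΔQ| = ½ · 14 · 12 = $84.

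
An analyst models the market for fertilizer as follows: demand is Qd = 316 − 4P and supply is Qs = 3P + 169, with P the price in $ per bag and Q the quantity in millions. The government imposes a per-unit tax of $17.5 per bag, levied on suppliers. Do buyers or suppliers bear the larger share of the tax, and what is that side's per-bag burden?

Suppliers bear the larger share: $10 per bag.

Without the tax, 316 − 4P = 3P + 169 gives 7P = 147, so P* = $21 and Q* = 232.
With the tax collected from suppliers, supply shifts: Qs = 3(P − 17.5) + 169.
Solving gives Q = 202 with buyers paying $28.5 and suppliers receiving $11 (the $17.5 wedge).
Per-bag burden: buyers $7.5, suppliers $10.
Suppliers take the larger share because supply is less price-elastic here (demand slope 4 vs supply slope 3).
The less price-elastic side of the market bears the larger share of a per-unit tax.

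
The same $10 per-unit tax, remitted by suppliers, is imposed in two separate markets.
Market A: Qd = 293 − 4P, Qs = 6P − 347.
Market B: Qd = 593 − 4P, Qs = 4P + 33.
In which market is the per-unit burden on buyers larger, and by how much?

Market A: pre-tax P* = $64, Q* = 37; post-tax Q = 13; per-unit burden on buyers = $6.
Market B: pre-tax P* = $70, Q* = 313; post-tax Q = 293; per-unit burden on buyers = $5.
Difference: $6 vs $5 → market A is larger by $1.

Market A, by $1.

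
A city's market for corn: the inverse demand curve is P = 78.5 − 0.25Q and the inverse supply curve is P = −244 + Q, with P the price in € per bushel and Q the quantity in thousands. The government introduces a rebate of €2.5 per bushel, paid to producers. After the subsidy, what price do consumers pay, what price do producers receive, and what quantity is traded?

Consumers pay €13.5; producers receive €16; quantity = 260.

Inverting to Q(P) form: Qd = 314 − 4P; Qs = P + 244.
Before the subsidy: set 314 − 4P = P + 244 → P* = €14, Q* = 258.
With a per-unit subsidy paid to producers, each receives P + 2.5 per unit sold, so supply becomes Qs = (P + 2.5) + 244.
New equilibrium: consumers pay €13.5, producers receive €16, Q = 260. (Wedge: Pb − Ps = −2.5.)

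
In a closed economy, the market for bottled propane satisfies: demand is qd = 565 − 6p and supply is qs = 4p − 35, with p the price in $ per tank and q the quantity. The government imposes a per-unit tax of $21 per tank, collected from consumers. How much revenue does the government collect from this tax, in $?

Before the tax: set 565 − 6p = 4p − 35 → p* = $60, q* = 205.
With the tax collected from consumers, demand (in seller-price terms) shifts: qd = 565 − 6(p + 21).
Solving gives q = 154.6 with consumers paying $68.4 and suppliers receiving $47.4 (the $21 wedge).
Revenue = t · Q = 21 · 154.6 = $3246.6.

Tax revenue = $3246.6.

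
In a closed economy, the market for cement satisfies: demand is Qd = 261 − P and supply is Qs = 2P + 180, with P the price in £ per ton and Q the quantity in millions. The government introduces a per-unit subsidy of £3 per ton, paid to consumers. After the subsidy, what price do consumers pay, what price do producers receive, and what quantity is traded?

Consumers pay £25; producers receive £28; quantity = 236.

Before the subsidy: set 261 − P = 2P + 180 → P* = £27, Q* = 234.
With a per-unit subsidy paid to consumers, each effectively pays P − 3, so demand becomes Qd = 261 − (P − 3).
Solving gives Q = 236 with consumers paying £25 and producers receiving £28 (the £3 wedge).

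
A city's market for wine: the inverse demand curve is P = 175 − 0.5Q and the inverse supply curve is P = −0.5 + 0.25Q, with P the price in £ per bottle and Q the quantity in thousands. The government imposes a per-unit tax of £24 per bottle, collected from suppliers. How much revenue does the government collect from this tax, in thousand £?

Tax revenue = £4848 thousand.

Inverting to Q(P) form: Qd = 350 − 2P; Qs = 4P + 2.
Without the tax, 350 − 2P = 4P + 2 gives 6P = 348, so P* = £58 and Q* = 234.
With the tax collected from suppliers, supply shifts: Qs = 4(P − 24) + 2.
Solving gives Q = 202 with consumers paying £74 and suppliers receiving £50 (the £24 wedge).
Revenue = t · Q = 24 · 202 = £4848.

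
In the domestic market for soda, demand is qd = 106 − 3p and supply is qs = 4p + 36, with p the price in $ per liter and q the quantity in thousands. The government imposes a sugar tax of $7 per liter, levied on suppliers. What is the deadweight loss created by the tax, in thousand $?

Without the tax, 106 − 3p = 4p + 36 gives 7p = 70, so p* = $10 and q* = 76.
With the tax collected from suppliers, supply shifts: qs = 4(p − 7) + 36.
Solving gives q = 64 with consumers paying $14 and suppliers receiving $7 (the $7 wedge).
Quantity falls by |ΔQ| = |76 − 64| = 12.
DWL = ½ · t · |ΔQ| = ½ · 7 · 12 = $42.

Deadweight loss = $42 thousand.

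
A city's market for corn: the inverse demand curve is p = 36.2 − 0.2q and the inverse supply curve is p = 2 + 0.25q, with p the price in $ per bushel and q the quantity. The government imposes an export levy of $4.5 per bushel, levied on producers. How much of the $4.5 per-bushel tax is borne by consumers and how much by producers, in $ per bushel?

Consumers bear $2 per bushel; producers bear $2.5 per bushel.

Inverting to q(p) form: qd = 181 − 5p; qs = 4p − 8.
Before the tax: set 181 − 5p = 4p − 8 → p* = $21, q* = 76.
With the tax collected from producers, supply shifts: qs = 4(p − 4.5) − 8.
Solving gives q = 66 with consumers paying $23 and producers receiving $18.5 (the $4.5 wedge).
Burden on consumers: $2; on producers: $2.5. (They sum to $4.5.)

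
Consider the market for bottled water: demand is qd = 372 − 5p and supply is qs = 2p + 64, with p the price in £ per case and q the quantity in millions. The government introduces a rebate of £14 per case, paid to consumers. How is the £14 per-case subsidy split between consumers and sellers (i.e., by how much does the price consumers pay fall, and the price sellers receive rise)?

Consumers gain £4 per case; sellers gain £10 per case.

Without the subsidy, 372 − 5p = 2p + 64 gives 7p = 308, so p* = £44 and q* = 152.
With a per-unit subsidy paid to consumers, each effectively pays p − 14, so demand becomes qd = 372 − 5(p − 14).
Solving gives q = 172 with consumers paying £40 and sellers receiving £54 (the £14 wedge).
Gain to consumers: £4; to sellers: £10. (They sum to £14.)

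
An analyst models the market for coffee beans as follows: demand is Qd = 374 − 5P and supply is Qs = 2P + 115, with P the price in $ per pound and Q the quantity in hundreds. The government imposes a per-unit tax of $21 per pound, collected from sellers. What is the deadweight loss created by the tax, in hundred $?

Deadweight loss = $315 hundred.

Without the tax, 374 − 5P = 2P + 115 gives 7P = 259, so P* = $37 and Q* = 189.
With the tax collected from sellers, supply shifts: Qs = 2(P − 21) + 115.
New equilibrium: consumers pay $43, sellers receive $22, Q = 159. (Wedge: Pb − Ps = 21.)
Quantity falls by |ΔQ| = |189 − 159| = 30.
DWL = ½ · t · |ΔQ| = ½ · 21 · 30 = $315.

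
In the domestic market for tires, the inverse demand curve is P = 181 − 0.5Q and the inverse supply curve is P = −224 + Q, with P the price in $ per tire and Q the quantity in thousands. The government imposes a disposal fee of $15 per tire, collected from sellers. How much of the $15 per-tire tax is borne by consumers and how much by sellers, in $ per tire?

Rewrite in direct form: Qd = 362 − 2P and Qs = P + 224.
Before the tax: set 362 − 2P = P + 224 → P* = $46, Q* = 270.
With the tax collected from sellers, supply shifts: Qs = (P − 15) + 224.
Solving gives Q = 260 with consumers paying $51 and sellers receiving $36 (the $15 wedge).
Burden on consumers: $5; on sellers: $10. (They sum to $15.)
The less price-elastic side of the market bears the larger share of a per-unit tax.

Consumers bear $5 per tire; sellers bear $10 per tire.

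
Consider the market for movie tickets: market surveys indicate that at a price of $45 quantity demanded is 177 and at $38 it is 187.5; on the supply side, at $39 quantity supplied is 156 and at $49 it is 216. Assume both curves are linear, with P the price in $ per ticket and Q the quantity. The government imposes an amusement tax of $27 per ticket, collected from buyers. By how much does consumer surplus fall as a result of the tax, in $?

Demand slope: (187.5 − 177)/(38 − 45) = -1.5, so Qd = 244.5 − 1.5P.
Supply slope: (216 − 156)/(49 − 39) = 6, so Qs = 6P − 78.
Without the tax, 244.5 − 1.5P = 6P − 78 gives 7.5P = 322.5, so P* = $43 and Q* = 180.
With the tax collected from buyers, demand (in seller-price terms) shifts: Qd = 244.5 − 1.5(P + 27).
Solving gives Q = 147.6 with buyers paying $64.6 and sellers receiving $37.6 (the $27 wedge).
ΔCS is the trapezoid between Q = 147.6 and Q = 180 of height $21.6: ½ · (180 + 147.6) · 21.6 = $3538.08.

Consumer surplus falls by $3538.08.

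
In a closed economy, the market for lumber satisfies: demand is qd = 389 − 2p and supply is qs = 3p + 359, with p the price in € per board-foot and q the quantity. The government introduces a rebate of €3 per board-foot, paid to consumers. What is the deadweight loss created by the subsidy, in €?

Deadweight loss = €5.4.

Before the subsidy: set 389 − 2p = 3p + 359 → p* = €6, q* = 377.
With a per-unit subsidy paid to consumers, each effectively pays p − 3, so demand becomes qd = 389 − 2(p − 3).
New equilibrium: consumers pay €4.2, sellers receive €7.2, q = 380.6. (Wedge: pb − ps = −3.)
Quantity rises by |ΔQ| = |377 − 380.6| = 3.6.
DWL = ½ · t · |ΔQ| = ½ · 3 · 3.6 = €5.4.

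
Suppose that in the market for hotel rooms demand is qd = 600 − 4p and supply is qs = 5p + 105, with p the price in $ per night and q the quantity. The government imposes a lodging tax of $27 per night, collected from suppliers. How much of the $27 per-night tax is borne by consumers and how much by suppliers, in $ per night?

Consumers bear $15 per night; suppliers bear $12 per night.

Without the tax, 600 − 4p = 5p + 105 gives 9p = 495, so p* = $55 and q* = 380.
With the tax collected from suppliers, supply shifts: qs = 5(p − 27) + 105.
Solving gives q = 320 with consumers paying $70 and suppliers receiving $43 (the $27 wedge).
Burden on consumers: $15; on suppliers: $12. (They sum to $27.)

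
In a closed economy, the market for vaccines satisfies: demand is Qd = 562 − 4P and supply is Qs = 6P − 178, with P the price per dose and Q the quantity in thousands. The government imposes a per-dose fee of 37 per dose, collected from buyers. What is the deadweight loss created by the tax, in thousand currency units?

Deadweight loss = 1642.8 thousand.

Without the tax, 562 − 4P = 6P − 178 gives 10P = 740, so P* = 74 and Q* = 266.
With the tax collected from buyers, demand (in seller-price terms) shifts: Qd = 562 − 4(P + 37).
New equilibrium: buyers pay 96.2, suppliers receive 59.2, Q = 177.2. (Wedge: Pb − Ps = 37.)
Quantity falls by |ΔQ| = |266 − 177.2| = 88.8.
DWL = ½ · t · |ΔQ| = ½ · 37 · 88.8 = 1642.8.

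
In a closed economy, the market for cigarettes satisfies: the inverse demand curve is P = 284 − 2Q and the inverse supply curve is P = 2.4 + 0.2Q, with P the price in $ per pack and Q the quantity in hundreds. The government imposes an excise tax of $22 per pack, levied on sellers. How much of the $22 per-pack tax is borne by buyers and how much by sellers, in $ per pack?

Buyers bear $20 per pack; sellers bear $2 per pack.

Inverting to Q(P) form: Qd = 142 − 0.5P; Qs = 5P − 12.
Without the tax, 142 − 0.5P = 5P − 12 gives 5.5P = 154, so P* = $28 and Q* = 128.
With the tax collected from sellers, supply shifts: Qs = 5(P − 22) − 12.
Solving gives Q = 118 with buyers paying $48 and sellers receiving $26 (the $22 wedge).
Burden on buyers: $20; on sellers: $2. (They sum to $22.)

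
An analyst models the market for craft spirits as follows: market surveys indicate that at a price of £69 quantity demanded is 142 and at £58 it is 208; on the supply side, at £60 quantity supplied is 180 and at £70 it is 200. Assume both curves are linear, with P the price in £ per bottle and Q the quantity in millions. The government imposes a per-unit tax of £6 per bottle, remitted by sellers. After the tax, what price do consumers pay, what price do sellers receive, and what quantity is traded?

Consumers pay £63.5; sellers receive £57.5; quantity = 175.

Demand slope: (208 − 142)/(58 − 69) = -6, so Qd = 556 − 6P.
Supply slope: (200 − 180)/(70 − 60) = 2, so Qs = 2P + 60.
Before the tax: set 556 − 6P = 2P + 60 → P* = £62, Q* = 184.
With the tax collected from sellers, supply shifts: Qs = 2(P − 6) + 60.
Solving gives Q = 175 with consumers paying £63.5 and sellers receiving £57.5 (the £6 wedge).
The less price-elastic side of the market bears the larger share of a per-unit tax.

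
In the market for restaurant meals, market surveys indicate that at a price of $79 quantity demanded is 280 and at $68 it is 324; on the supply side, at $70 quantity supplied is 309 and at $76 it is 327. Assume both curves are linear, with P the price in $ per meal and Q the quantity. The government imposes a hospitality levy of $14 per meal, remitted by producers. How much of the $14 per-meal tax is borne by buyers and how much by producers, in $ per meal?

Buyers bear $6 per meal; producers bear $8 per meal.

Demand slope: (324 − 280)/(68 − 79) = -4, so Qd = 596 − 4P.
Supply slope: (327 − 309)/(76 − 70) = 3, so Qs = 3P + 99.
Without the tax, 596 − 4P = 3P + 99 gives 7P = 497, so P* = $71 and Q* = 312.
With the tax collected from producers, supply shifts: Qs = 3(P − 14) + 99.
New equilibrium: buyers pay $77, producers receive $63, Q = 288. (Wedge: Pb − Ps = 14.)
Burden on buyers: $6; on producers: $8. (They sum to $14.)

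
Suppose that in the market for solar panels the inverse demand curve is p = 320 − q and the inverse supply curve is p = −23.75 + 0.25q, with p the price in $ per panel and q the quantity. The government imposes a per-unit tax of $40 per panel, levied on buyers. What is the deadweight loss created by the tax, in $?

Deadweight loss = $640.

Inverting to q(p) form: qd = 320 − p; qs = 4p + 95.
Before the tax: set 320 − p = 4p + 95 → p* = $45, q* = 275.
With the tax collected from buyers, demand (in seller-price terms) shifts: qd = 320 − (p + 40).
New equilibrium: buyers pay $77, sellers receive $37, q = 243. (Wedge: pb − ps = 40.)
Quantity falls by |ΔQ| = |275 − 243| = 32.
DWL = ½ · t · |ΔQ| = ½ · 40 · 32 = $640.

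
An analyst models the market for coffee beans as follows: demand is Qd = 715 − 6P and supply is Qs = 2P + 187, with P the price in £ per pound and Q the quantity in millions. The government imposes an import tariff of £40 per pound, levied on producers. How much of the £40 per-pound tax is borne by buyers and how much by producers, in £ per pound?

Before the tax: set 715 − 6P = 2P + 187 → P* = £66, Q* = 319.
With the tax collected from producers, supply shifts: Qs = 2(P − 40) + 187.
New equilibrium: buyers pay £76, producers receive £36, Q = 259. (Wedge: Pb − Ps = 40.)
Burden on buyers: £10; on producers: £30. (They sum to £40.)
The less price-elastic side of the market bears the larger share of a per-unit tax.

Buyers bear £10 per pound; producers bear £30 per pound.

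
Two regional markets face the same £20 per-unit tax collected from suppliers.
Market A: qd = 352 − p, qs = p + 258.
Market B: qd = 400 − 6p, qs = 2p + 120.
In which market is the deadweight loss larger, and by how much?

Market B, by £200.

Market A: pre-tax p* = £47, q* = 305; post-tax q = 295; deadweight loss = £100.
Market B: pre-tax p* = £35, q* = 190; post-tax q = 160; deadweight loss = £300.
Difference: £100 vs £300 → market B is larger by £200.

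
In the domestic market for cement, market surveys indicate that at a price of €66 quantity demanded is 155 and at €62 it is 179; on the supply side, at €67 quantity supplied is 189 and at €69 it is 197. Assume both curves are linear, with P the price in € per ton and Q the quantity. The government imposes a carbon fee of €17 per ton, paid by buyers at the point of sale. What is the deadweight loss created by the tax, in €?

Demand slope: (179 − 155)/(62 − 66) = -6, so Qd = 551 − 6P.
Supply slope: (197 − 189)/(69 − 67) = 4, so Qs = 4P − 79.
Without the tax, 551 − 6P = 4P − 79 gives 10P = 630, so P* = €63 and Q* = 173.
With the tax collected from buyers, demand (in seller-price terms) shifts: Qd = 551 − 6(P + 17).
New equilibrium: buyers pay €69.8, sellers receive €52.8, Q = 132.2. (Wedge: Pb − Ps = 17.)
Quantity falls by |ΔQ| = |173 − 132.2| = 40.8.
DWL = ½ · t · |ΔQ| = ½ · 17 · 40.8 = €346.8.

Deadweight loss = €346.8.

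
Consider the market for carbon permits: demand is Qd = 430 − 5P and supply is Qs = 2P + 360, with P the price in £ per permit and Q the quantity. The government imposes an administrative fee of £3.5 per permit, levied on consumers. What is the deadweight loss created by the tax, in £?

Before the tax: set 430 − 5P = 2P + 360 → P* = £10, Q* = 380.
With the tax collected from consumers, demand (in seller-price terms) shifts: Qd = 430 − 5(P + 3.5).
Solving gives Q = 375 with consumers paying £11 and sellers receiving £7.5 (the £3.5 wedge).
Quantity falls by |ΔQ| = |380 − 375| = 5.
DWL = ½ · t · |ΔQ| = ½ · 3.5 · 5 = £8.75.

Deadweight loss = £8.75.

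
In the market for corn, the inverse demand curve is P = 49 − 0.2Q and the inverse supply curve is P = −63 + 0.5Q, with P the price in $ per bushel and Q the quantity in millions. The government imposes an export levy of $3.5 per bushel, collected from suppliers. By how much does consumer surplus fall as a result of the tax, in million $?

Consumer surplus falls by $157.5 million.

Rewrite in direct form: Qd = 245 − 5P and Qs = 2P + 126.
Without the tax, 245 − 5P = 2P + 126 gives 7P = 119, so P* = $17 and Q* = 160.
With the tax collected from suppliers, supply shifts: Qs = 2(P − 3.5) + 126.
Solving gives Q = 155 with buyers paying $18 and suppliers receiving $14.5 (the $3.5 wedge).
ΔCS is the trapezoid between Q = 155 and Q = 160 of height $1: ½ · (160 + 155) · 1 = $157.5.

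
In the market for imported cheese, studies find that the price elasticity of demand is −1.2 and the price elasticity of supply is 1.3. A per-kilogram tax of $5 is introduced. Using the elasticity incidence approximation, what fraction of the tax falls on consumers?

Incidence ratio: consumers' share ≈ εs / (εs + |εd|) = 1.3 / (1.3 + 1.2) = 0.52.
Supply is the more elastic side, so consumers bear the larger share.

Consumers' share ≈ 0.52.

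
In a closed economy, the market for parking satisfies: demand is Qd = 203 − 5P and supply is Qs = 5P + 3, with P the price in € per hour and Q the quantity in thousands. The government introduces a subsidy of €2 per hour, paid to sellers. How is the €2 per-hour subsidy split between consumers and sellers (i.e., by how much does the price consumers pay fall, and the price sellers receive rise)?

Consumers gain €1 per hour; sellers gain €1 per hour.

Without the subsidy, 203 − 5P = 5P + 3 gives 10P = 200, so P* = €20 and Q* = 103.
With a per-unit subsidy paid to sellers, each receives P + 2 per unit sold, so supply becomes Qs = 5(P + 2) + 3.
Solving gives Q = 108 with consumers paying €19 and sellers receiving €21 (the €2 wedge).
Gain to consumers: €1; to sellers: €1. (They sum to €2.)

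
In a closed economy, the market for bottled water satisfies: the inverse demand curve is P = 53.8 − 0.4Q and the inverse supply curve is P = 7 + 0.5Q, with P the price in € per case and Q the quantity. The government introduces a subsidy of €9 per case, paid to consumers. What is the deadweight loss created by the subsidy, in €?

Deadweight loss = €45.

Inverting to Q(P) form: Qd = 134.5 − 2.5P; Qs = 2P − 14.
Before the subsidy: set 134.5 − 2.5P = 2P − 14 → P* = €33, Q* = 52.
With a per-unit subsidy paid to consumers, each effectively pays P − 9, so demand becomes Qd = 134.5 − 2.5(P − 9).
Solving gives Q = 62 with consumers paying €29 and suppliers receiving €38 (the €9 wedge).
Quantity rises by |ΔQ| = |52 − 62| = 10.
DWL = ½ · t · |ΔQ| = ½ · 9 · 10 = €45.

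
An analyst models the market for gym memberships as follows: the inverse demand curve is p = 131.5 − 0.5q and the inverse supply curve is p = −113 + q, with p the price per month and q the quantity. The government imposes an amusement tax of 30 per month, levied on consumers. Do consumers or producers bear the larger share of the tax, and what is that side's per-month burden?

Producers bear the larger share: 20 per month.

Rewrite in direct form: qd = 263 − 2p and qs = p + 113.
Without the tax, 263 − 2p = p + 113 gives 3p = 150, so p* = 50 and q* = 163.
With the tax collected from consumers, demand (in seller-price terms) shifts: qd = 263 − 2(p + 30).
Solving gives q = 143 with consumers paying 60 and producers receiving 30 (the 30 wedge).
Per-month burden: consumers 10, producers 20.
Producers take the larger share because supply is less price-elastic here (demand slope 2 vs supply slope 1).
The less price-elastic side of the market bears the larger share of a per-unit tax.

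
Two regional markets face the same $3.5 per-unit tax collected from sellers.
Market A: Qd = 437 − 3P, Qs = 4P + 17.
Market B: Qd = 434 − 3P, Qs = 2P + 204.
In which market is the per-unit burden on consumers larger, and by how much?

Market A, by $0.6.

Market A: pre-tax P* = $60, Q* = 257; post-tax Q = 251; per-unit burden on consumers = $2.
Market B: pre-tax P* = $46, Q* = 296; post-tax Q = 291.8; per-unit burden on consumers = $1.4.
Difference: $2 vs $1.4 → market A is larger by $0.6.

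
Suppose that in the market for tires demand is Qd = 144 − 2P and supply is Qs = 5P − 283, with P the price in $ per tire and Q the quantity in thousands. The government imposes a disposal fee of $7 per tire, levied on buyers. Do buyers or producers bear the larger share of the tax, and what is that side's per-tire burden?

Without the tax, 144 − 2P = 5P − 283 gives 7P = 427, so P* = $61 and Q* = 22.
With the tax collected from buyers, demand (in seller-price terms) shifts: Qd = 144 − 2(P + 7).
Solving gives Q = 12 with buyers paying $66 and producers receiving $59 (the $7 wedge).
Per-tire burden: buyers $5, producers $2.
Buyers take the larger share because demand is less price-elastic here (demand slope 2 vs supply slope 5).

Buyers bear the larger share: $5 per tire.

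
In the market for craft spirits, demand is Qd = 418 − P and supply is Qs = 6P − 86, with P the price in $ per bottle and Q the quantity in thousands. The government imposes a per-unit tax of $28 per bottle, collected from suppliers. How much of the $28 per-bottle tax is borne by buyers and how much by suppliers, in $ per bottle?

Buyers bear $24 per bottle; suppliers bear $4 per bottle.

Without the tax, 418 − P = 6P − 86 gives 7P = 504, so P* = $72 and Q* = 346.
With the tax collected from suppliers, supply shifts: Qs = 6(P − 28) − 86.
New equilibrium: buyers pay $96, suppliers receive $68, Q = 322. (Wedge: Pb − Ps = 28.)
Burden on buyers: $24; on suppliers: $4. (They sum to $28.)
The less price-elastic side of the market bears the larger share of a per-unit tax.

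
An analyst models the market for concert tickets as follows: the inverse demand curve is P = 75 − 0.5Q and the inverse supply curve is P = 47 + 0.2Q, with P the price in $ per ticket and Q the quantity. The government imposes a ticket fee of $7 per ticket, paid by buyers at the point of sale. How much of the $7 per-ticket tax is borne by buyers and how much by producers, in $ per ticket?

Rewrite in direct form: Qd = 150 − 2P and Qs = 5P − 235.
Without the tax, 150 − 2P = 5P − 235 gives 7P = 385, so P* = $55 and Q* = 40.
With the tax collected from buyers, demand (in seller-price terms) shifts: Qd = 150 − 2(P + 7).
Solving gives Q = 30 with buyers paying $60 and producers receiving $53 (the $7 wedge).
Burden on buyers: $5; on producers: $2. (They sum to $7.)

Buyers bear $5 per ticket; producers bear $2 per ticket.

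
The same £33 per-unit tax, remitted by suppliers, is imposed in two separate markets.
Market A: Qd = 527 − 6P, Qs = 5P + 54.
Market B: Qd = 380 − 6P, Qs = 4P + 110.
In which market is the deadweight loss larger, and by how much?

Market A, by £178.2.

Market A: pre-tax P* = £43, Q* = 269; post-tax Q = 179; deadweight loss = £1485.
Market B: pre-tax P* = £27, Q* = 218; post-tax Q = 138.8; deadweight loss = £1306.8.
Difference: £1485 vs £1306.8 → market A is larger by £178.2.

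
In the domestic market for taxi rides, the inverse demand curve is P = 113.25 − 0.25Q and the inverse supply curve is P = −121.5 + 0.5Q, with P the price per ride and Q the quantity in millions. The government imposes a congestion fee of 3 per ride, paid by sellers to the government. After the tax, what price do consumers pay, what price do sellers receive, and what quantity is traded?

Consumers pay 36; sellers receive 33; quantity = 309.

Rewrite in direct form: Qd = 453 − 4P and Qs = 2P + 243.
Before the tax: set 453 − 4P = 2P + 243 → P* = 35, Q* = 313.
With the tax collected from sellers, supply shifts: Qs = 2(P − 3) + 243.
New equilibrium: consumers pay 36, sellers receive 33, Q = 309. (Wedge: Pb − Ps = 3.)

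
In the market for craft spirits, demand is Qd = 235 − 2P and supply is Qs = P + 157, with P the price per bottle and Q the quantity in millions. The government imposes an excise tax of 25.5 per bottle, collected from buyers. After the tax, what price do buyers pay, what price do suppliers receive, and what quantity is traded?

Buyers pay 34.5; suppliers receive 9; quantity = 166.

Before the tax: set 235 − 2P = P + 157 → P* = 26, Q* = 183.
With the tax collected from buyers, demand (in seller-price terms) shifts: Qd = 235 − 2(P + 25.5).
Solving gives Q = 166 with buyers paying 34.5 and suppliers receiving 9 (the 25.5 wedge).
The less price-elastic side of the market bears the larger share of a per-unit tax.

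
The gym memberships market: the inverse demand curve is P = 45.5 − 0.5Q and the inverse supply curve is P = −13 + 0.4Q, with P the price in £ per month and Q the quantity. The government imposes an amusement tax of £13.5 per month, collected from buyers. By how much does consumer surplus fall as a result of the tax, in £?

Consumer surplus falls by £431.25.

Inverting to Q(P) form: Qd = 91 − 2P; Qs = 2.5P + 32.5.
Without the tax, 91 − 2P = 2.5P + 32.5 gives 4.5P = 58.5, so P* = £13 and Q* = 65.
With the tax collected from buyers, demand (in seller-price terms) shifts: Qd = 91 − 2(P + 13.5).
New equilibrium: buyers pay £20.5, suppliers receive £7, Q = 50. (Wedge: Pb − Ps = 13.5.)
ΔCS is the trapezoid between Q = 50 and Q = 65 of height £7.5: ½ · (65 + 50) · 7.5 = £431.25.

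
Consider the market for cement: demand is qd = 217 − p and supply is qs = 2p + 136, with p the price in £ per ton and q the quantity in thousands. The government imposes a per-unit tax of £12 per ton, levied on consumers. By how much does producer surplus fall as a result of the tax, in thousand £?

Producer surplus falls by £744 thousand.

Before the tax: set 217 − p = 2p + 136 → p* = £27, q* = 190.
With the tax collected from consumers, demand (in seller-price terms) shifts: qd = 217 − (p + 12).
New equilibrium: consumers pay £35, sellers receive £23, q = 182. (Wedge: pb − ps = 12.)
ΔPS is the trapezoid between Q = 182 and Q = 190 of height £4: ½ · (190 + 182) · 4 = £744.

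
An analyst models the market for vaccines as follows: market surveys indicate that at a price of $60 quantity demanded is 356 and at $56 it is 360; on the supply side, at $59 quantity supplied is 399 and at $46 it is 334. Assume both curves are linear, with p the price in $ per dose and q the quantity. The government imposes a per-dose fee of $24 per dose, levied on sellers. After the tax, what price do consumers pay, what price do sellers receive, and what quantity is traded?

Demand slope: (360 − 356)/(56 − 60) = -1, so qd = 416 − p.
Supply slope: (334 − 399)/(46 − 59) = 5, so qs = 5p + 104.
Without the tax, 416 − p = 5p + 104 gives 6p = 312, so p* = $52 and q* = 364.
With the tax collected from sellers, supply shifts: qs = 5(p − 24) + 104.
Solving gives q = 344 with consumers paying $72 and sellers receiving $48 (the $24 wedge).

Consumers pay $72; sellers receive $48; quantity = 344.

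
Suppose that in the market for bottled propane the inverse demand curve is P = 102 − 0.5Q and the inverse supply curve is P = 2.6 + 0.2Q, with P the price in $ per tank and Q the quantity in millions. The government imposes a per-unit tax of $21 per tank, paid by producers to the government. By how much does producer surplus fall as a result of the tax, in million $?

Producer surplus falls by $762 million.

Inverting to Q(P) form: Qd = 204 − 2P; Qs = 5P − 13.
Before the tax: set 204 − 2P = 5P − 13 → P* = $31, Q* = 142.
With the tax collected from producers, supply shifts: Qs = 5(P − 21) − 13.
New equilibrium: buyers pay $46, producers receive $25, Q = 112. (Wedge: Pb − Ps = 21.)
ΔPS is the trapezoid between Q = 112 and Q = 142 of height $6: ½ · (142 + 112) · 6 = $762.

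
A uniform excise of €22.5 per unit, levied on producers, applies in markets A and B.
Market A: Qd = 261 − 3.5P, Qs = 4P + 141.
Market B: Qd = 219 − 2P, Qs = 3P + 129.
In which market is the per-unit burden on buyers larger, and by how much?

Market B, by €1.5.

Market A: pre-tax P* = €16, Q* = 205; post-tax Q = 163; per-unit burden on buyers = €12.
Market B: pre-tax P* = €18, Q* = 183; post-tax Q = 156; per-unit burden on buyers = €13.5.
Difference: €12 vs €13.5 → market B is larger by €1.5.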